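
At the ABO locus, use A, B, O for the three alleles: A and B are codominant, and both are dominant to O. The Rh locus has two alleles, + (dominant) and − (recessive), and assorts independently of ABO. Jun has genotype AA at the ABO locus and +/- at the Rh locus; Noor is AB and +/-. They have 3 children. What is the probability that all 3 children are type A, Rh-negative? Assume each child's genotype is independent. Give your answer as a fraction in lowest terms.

1/512

ABO cross AA × AB → 1/2 A, 1/2 AB.
Rh cross +/- × +/- → 3/4 Rh+, 1/4 Rh-; so P(type A, Rh-negative) = 1/2 × 1/4 = 1/8 per child.
All 3 independent: (1/8)^3 = 1/512.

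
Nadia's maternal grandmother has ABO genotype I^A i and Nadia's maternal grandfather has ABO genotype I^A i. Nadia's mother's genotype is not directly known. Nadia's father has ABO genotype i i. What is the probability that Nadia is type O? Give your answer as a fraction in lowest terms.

1/2

Nadia's mother's ABO genotype from I^A i × I^A i: 1/4 I^A I^A, 1/2 I^A i, 1/4 i i.
Crossing each possibility with the father i i and summing P(type O): 1/4·0 + 1/2·1/2 + 1/4·1 = 1/2.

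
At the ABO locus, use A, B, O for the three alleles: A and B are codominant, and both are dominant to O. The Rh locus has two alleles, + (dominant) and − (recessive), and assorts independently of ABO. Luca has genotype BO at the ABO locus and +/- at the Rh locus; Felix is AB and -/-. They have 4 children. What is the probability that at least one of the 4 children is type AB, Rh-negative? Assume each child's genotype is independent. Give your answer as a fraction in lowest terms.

1695/4096

ABO cross BO × AB → 1/4 A, 1/2 B, 1/4 AB.
Rh cross +/- × -/- → 1/2 Rh+, 1/2 Rh-; so P(type AB, Rh-negative) = 1/4 × 1/2 = 1/8 per child.
P(none) = (7/8)^4 = 2401/4096; P(at least one) = 1 − 2401/4096 = 1695/4096.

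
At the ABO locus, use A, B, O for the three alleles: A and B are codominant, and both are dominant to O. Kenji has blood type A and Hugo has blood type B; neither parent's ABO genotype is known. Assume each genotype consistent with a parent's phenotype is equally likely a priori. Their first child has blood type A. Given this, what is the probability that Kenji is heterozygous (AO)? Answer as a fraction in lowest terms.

Possible genotypes: Kenji ∈ {AA, AO}; Hugo ∈ {BB, BO}.
Weight each parental genotype pair by prior × P(type-A child):
  AA × BO: posterior weight 2/3.
  AO × BO: posterior weight 1/3.
Sum the posterior weight over pairs where Kenji is AO: 1/3.

1/3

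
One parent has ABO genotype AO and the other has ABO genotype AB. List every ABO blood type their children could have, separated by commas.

Gametes from AO × AB give offspring ABO genotypes AA, AB, AO, BO, i.e. phenotypes A, B, AB.

A, B, AB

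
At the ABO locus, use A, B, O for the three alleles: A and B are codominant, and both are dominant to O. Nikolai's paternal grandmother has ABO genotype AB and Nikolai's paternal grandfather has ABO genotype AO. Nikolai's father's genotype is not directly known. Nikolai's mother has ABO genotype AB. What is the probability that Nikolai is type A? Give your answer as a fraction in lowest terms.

Nikolai's father's ABO genotype from AB × AO: 1/4 AA, 1/4 AB, 1/4 AO, 1/4 BO.
Crossing each possibility with the mother AB and summing P(type A): 1/4·1/2 + 1/4·1/4 + 1/4·1/2 + 1/4·1/4 = 3/8.

3/8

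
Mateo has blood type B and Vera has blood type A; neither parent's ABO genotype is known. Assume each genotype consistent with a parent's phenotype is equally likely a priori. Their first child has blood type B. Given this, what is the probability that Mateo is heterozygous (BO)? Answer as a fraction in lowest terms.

Possible genotypes: Mateo ∈ {BB, BO}; Vera ∈ {AA, AO}.
Weight each parental genotype pair by prior × P(type-B child):
  BB × AO: posterior weight 2/3.
  BO × AO: posterior weight 1/3.
Sum the posterior weight over pairs where Mateo is BO: 1/3.

1/3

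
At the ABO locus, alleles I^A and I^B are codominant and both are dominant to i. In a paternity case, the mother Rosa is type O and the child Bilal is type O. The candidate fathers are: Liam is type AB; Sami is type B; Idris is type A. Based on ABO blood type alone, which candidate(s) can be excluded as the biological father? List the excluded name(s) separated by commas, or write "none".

A candidate is excluded only if no genotype consistent with his phenotype could produce a type O child with a type O mother.
Liam (type AB): no genotype consistent with that phenotype can produce a type-O child with a type-O mother.

Liam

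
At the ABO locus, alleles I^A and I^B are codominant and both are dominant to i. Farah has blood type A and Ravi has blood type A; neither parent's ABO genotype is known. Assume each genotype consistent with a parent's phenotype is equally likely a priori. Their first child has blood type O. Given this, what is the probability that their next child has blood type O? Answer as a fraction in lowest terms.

Possible genotypes: Farah ∈ {I^A I^A, I^A i}; Ravi ∈ {I^A I^A, I^A i}.
Weight each parental genotype pair by prior × P(type-O child):
  I^A i × I^A i: posterior weight 1; P(next child type O) = 1/4.
Weighted sum = 1/4.

1/4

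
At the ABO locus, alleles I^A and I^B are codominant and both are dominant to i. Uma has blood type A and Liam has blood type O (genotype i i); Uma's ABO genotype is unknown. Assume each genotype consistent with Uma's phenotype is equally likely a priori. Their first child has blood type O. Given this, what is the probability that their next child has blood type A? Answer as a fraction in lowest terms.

1/2

Possible genotypes: Uma ∈ {I^A I^A, I^A i}; Liam ∈ {i i}.
Weight each parental genotype pair by prior × P(type-O child):
  I^A i × i i: posterior weight 1; P(next child type A) = 1/2.
Weighted sum = 1/2.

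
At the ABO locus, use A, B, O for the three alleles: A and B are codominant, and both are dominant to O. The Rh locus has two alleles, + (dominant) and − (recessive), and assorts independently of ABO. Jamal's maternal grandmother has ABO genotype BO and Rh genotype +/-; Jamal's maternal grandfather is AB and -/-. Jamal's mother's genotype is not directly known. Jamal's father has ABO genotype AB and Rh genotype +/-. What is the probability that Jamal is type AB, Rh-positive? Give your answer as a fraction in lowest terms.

15/64

Jamal's mother's ABO genotype from BO × AB: 1/4 AB, 1/4 AO, 1/4 BB, 1/4 BO.
Crossing each possibility with the father AB and summing P(type AB): 1/4·1/2 + 1/4·1/4 + 1/4·1/2 + 1/4·1/4 = 3/8.
Similarly for Rh via the mother's Rh distribution: P(Rh+) = 5/8.
Independent loci: 3/8 × 5/8 = 15/64.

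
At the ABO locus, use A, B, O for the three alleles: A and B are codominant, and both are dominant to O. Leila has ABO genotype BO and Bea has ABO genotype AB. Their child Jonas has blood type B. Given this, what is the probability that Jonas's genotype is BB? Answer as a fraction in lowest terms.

Cross BO × AB → 1/4 AB, 1/4 AO, 1/4 BB, 1/4 BO.
Type-B genotypes among offspring: BB (1/4), BO (1/4); total 1/2.
P(BB | type B) = (1/4) / (1/2) = 1/2.

1/2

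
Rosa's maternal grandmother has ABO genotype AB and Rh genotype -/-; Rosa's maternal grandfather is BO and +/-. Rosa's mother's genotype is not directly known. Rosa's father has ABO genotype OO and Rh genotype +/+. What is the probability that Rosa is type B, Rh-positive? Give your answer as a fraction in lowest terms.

Rosa's mother's ABO genotype from AB × BO: 1/4 AB, 1/4 AO, 1/4 BB, 1/4 BO.
Crossing each possibility with the father OO and summing P(type B): 1/4·1/2 + 1/4·0 + 1/4·1 + 1/4·1/2 = 1/2.
Similarly for Rh via the mother's Rh distribution: P(Rh+) = 1.
Independent loci: 1/2 × 1 = 1/2.

1/2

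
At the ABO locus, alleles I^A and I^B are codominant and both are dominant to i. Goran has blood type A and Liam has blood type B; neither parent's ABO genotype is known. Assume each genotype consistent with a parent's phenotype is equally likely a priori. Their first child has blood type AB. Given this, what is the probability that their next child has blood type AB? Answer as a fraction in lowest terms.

Possible genotypes: Goran ∈ {I^A I^A, I^A i}; Liam ∈ {I^B I^B, I^B i}.
Weight each parental genotype pair by prior × P(type-AB child):
  I^A I^A × I^B I^B: posterior weight 4/9; P(next child type AB) = 1.
  I^A I^A × I^B i: posterior weight 2/9; P(next child type AB) = 1/2.
  I^A i × I^B I^B: posterior weight 2/9; P(next child type AB) = 1/2.
  I^A i × I^B i: posterior weight 1/9; P(next child type AB) = 1/4.
Weighted sum = 25/36.

25/36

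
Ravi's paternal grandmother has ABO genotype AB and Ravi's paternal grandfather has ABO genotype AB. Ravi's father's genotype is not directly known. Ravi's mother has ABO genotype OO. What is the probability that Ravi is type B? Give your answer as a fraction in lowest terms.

Ravi's father's ABO genotype from AB × AB: 1/4 AA, 1/2 AB, 1/4 BB.
Crossing each possibility with the mother OO and summing P(type B): 1/4·0 + 1/2·1/2 + 1/4·1 = 1/2.

1/2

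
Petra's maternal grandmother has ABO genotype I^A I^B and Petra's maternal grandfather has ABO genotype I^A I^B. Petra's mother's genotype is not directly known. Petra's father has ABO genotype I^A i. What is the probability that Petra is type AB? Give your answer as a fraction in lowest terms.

Petra's mother's ABO genotype from I^A I^B × I^A I^B: 1/4 I^A I^A, 1/2 I^A I^B, 1/4 I^B I^B.
Crossing each possibility with the father I^A i and summing P(type AB): 1/4·0 + 1/2·1/4 + 1/4·1/2 = 1/4.

1/4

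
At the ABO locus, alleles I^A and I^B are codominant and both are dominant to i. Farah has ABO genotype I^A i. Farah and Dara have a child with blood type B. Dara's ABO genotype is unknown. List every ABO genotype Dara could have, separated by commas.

I^A I^B, I^B I^B, I^B i

For each candidate genotype of Dara, check whether crossing it with I^A i can produce every observed child phenotype.
  I^A I^A → possible child types {A} ✗
  I^A I^B → possible child types {A, B, AB} ✓
  I^A i → possible child types {O, A} ✗
  I^B I^B → possible child types {B, AB} ✓
  I^B i → possible child types {O, A, B, AB} ✓
  i i → possible child types {O, A} ✗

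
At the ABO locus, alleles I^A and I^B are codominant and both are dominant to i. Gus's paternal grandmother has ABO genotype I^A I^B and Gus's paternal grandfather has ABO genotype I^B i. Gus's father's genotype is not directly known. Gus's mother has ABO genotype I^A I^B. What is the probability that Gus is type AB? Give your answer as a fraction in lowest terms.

Gus's father's ABO genotype from I^A I^B × I^B i: 1/4 I^A I^B, 1/4 I^A i, 1/4 I^B I^B, 1/4 I^B i.
Crossing each possibility with the mother I^A I^B and summing P(type AB): 1/4·1/2 + 1/4·1/4 + 1/4·1/2 + 1/4·1/4 = 3/8.

3/8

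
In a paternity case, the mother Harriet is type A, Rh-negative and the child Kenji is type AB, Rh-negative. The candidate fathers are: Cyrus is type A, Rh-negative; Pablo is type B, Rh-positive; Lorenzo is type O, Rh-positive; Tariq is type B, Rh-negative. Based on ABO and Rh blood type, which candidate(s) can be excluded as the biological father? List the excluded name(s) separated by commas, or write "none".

A candidate is excluded only if no genotype consistent with his phenotype could produce a type AB, Rh-negative child with a type A, Rh-negative mother.
Cyrus (type A, Rh-): no genotype consistent with that phenotype can produce a type-AB Rh- child with a type-A mother.
Lorenzo (type O, Rh+): no genotype consistent with that phenotype can produce a type-AB Rh- child with a type-A mother.

Cyrus, Lorenzo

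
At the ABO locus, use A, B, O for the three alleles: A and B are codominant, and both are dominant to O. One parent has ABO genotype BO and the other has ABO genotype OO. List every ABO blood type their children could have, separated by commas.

Gametes from BO × OO give offspring ABO genotypes BO, OO, i.e. phenotypes O, B.

O, B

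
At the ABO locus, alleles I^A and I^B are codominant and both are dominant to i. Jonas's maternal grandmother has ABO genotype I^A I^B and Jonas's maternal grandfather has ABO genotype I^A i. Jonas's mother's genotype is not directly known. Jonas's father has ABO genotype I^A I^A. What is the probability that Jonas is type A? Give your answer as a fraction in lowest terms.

3/4

Jonas's mother's ABO genotype from I^A I^B × I^A i: 1/4 I^A I^A, 1/4 I^A I^B, 1/4 I^A i, 1/4 I^B i.
Crossing each possibility with the father I^A I^A and summing P(type A): 1/4·1 + 1/4·1/2 + 1/4·1 + 1/4·1/2 = 3/4.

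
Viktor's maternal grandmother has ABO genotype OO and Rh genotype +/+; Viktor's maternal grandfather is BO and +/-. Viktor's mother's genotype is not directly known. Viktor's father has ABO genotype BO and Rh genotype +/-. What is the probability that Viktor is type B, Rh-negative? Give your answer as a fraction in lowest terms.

Viktor's mother's ABO genotype from OO × BO: 1/2 BO, 1/2 OO.
Crossing each possibility with the father BO and summing P(type B): 1/2·3/4 + 1/2·1/2 = 5/8.
Similarly for Rh via the mother's Rh distribution: P(Rh-) = 1/8.
Independent loci: 5/8 × 1/8 = 5/64.

5/64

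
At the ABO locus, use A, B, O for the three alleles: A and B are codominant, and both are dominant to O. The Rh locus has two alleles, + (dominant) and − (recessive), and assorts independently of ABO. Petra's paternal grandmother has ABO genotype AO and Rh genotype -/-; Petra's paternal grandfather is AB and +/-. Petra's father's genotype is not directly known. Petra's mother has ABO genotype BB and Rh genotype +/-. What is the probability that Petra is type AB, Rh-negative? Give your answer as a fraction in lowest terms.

Petra's father's ABO genotype from AO × AB: 1/4 AA, 1/4 AB, 1/4 AO, 1/4 BO.
Crossing each possibility with the mother BB and summing P(type AB): 1/4·1 + 1/4·1/2 + 1/4·1/2 + 1/4·0 = 1/2.
Similarly for Rh via the father's Rh distribution: P(Rh-) = 3/8.
Independent loci: 1/2 × 3/8 = 3/16.

3/16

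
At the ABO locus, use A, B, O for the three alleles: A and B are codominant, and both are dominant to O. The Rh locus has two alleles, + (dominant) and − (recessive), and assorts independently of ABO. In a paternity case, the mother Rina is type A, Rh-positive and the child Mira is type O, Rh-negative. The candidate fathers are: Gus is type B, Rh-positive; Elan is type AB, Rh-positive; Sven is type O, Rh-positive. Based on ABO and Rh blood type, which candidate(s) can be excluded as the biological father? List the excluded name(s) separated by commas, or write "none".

Elan

A candidate is excluded only if no genotype consistent with his phenotype could produce a type O, Rh-negative child with a type A, Rh-positive mother.
Elan (type AB, Rh+): no genotype consistent with that phenotype can produce a type-O Rh- child with a type-A mother.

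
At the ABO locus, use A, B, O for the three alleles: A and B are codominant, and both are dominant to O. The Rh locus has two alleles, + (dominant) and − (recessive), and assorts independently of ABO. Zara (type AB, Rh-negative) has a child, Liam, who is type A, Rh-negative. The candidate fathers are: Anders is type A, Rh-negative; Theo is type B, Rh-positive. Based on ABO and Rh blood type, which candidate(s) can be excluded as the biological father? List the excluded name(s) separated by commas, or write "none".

A candidate is excluded only if no genotype consistent with his phenotype could produce a type A, Rh-negative child with a type AB, Rh-negative mother.
Every candidate has at least one consistent genotype combination, so none can be excluded.

none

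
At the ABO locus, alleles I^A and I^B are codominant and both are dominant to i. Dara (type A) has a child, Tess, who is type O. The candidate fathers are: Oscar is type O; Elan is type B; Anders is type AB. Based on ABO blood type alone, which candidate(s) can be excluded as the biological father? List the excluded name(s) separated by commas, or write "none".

Anders

A candidate is excluded only if no genotype consistent with his phenotype could produce a type O child with a type A mother.
Anders (type AB): no genotype consistent with that phenotype can produce a type-O child with a type-A mother.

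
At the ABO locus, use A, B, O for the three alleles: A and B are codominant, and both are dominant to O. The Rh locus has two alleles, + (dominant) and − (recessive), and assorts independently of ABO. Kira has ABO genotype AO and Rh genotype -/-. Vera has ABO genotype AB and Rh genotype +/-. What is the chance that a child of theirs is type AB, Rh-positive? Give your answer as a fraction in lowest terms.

ABO cross AO × AB → offspring phenotypes: 1/2 A, 1/4 B, 1/4 AB.
Rh cross -/- × +/- → 1/2 Rh+, 1/2 Rh-.
Independent loci: P(type AB, Rh-positive) = 1/4 × 1/2 = 1/8.

1/8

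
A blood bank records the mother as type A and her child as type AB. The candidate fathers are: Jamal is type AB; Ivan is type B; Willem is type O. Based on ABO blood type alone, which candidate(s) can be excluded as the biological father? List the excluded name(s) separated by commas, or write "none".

Willem

A candidate is excluded only if no genotype consistent with his phenotype could produce a type AB child with a type A mother.
Willem (type O): no genotype consistent with that phenotype can produce a type-AB child with a type-A mother.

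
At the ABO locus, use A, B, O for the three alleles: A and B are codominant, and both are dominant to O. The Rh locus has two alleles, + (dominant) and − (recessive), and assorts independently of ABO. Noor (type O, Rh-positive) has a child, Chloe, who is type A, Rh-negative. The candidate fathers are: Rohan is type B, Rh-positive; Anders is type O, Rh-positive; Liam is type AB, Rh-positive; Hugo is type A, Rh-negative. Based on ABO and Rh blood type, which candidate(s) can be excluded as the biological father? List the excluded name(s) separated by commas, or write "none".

A candidate is excluded only if no genotype consistent with his phenotype could produce a type A, Rh-negative child with a type O, Rh-positive mother.
Rohan (type B, Rh+): no genotype consistent with that phenotype can produce a type-A Rh- child with a type-O mother.
Anders (type O, Rh+): no genotype consistent with that phenotype can produce a type-A Rh- child with a type-O mother.

Rohan, Anders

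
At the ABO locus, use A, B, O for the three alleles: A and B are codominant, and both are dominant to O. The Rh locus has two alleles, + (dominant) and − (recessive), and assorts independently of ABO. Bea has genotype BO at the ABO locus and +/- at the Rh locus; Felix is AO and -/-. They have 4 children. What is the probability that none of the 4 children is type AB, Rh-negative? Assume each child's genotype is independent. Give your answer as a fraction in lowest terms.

2401/4096

ABO cross BO × AO → 1/4 O, 1/4 A, 1/4 B, 1/4 AB.
Rh cross +/- × -/- → 1/2 Rh+, 1/2 Rh-; so P(type AB, Rh-negative) = 1/4 × 1/2 = 1/8 per child.
P(not type AB, Rh-negative) = 7/8 for one child; (7/8)^4 = 2401/4096.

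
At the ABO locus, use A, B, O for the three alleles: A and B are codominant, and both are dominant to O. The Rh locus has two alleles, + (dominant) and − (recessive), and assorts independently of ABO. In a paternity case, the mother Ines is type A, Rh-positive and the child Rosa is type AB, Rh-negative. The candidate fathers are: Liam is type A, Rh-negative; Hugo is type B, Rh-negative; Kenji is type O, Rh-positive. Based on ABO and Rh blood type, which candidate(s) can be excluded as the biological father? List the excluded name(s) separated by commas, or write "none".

Liam, Kenji

A candidate is excluded only if no genotype consistent with his phenotype could produce a type AB, Rh-negative child with a type A, Rh-positive mother.
Liam (type A, Rh-): no genotype consistent with that phenotype can produce a type-AB Rh- child with a type-A mother.
Kenji (type O, Rh+): no genotype consistent with that phenotype can produce a type-AB Rh- child with a type-A mother.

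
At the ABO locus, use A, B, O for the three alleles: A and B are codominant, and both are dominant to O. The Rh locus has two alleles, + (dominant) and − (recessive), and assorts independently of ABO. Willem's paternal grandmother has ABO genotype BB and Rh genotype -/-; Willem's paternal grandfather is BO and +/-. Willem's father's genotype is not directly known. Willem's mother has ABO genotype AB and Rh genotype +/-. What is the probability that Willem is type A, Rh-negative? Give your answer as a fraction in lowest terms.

3/64

Willem's father's ABO genotype from BB × BO: 1/2 BB, 1/2 BO.
Crossing each possibility with the mother AB and summing P(type A): 1/2·0 + 1/2·1/4 = 1/8.
Similarly for Rh via the father's Rh distribution: P(Rh-) = 3/8.
Independent loci: 1/8 × 3/8 = 3/64.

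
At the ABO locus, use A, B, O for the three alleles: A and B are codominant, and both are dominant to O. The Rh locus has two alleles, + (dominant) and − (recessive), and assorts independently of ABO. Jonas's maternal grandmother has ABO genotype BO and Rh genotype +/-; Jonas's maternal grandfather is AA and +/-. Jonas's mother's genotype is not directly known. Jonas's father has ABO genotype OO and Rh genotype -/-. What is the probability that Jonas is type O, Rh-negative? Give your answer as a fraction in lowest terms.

1/8

Jonas's mother's ABO genotype from BO × AA: 1/2 AB, 1/2 AO.
Crossing each possibility with the father OO and summing P(type O): 1/2·0 + 1/2·1/2 = 1/4.
Similarly for Rh via the mother's Rh distribution: P(Rh-) = 1/2.
Independent loci: 1/4 × 1/2 = 1/8.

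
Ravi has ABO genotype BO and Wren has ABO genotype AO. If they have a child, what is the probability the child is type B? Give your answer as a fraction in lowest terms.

ABO cross BO × AO → offspring phenotypes: 1/4 O, 1/4 A, 1/4 B, 1/4 AB.
So P(type B) = 1/4.

1/4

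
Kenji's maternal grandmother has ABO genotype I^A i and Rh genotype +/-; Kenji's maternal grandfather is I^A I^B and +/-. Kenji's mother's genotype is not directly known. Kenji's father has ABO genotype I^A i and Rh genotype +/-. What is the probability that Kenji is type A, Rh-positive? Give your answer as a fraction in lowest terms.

15/32

Kenji's mother's ABO genotype from I^A i × I^A I^B: 1/4 I^A I^A, 1/4 I^A I^B, 1/4 I^A i, 1/4 I^B i.
Crossing each possibility with the father I^A i and summing P(type A): 1/4·1 + 1/4·1/2 + 1/4·3/4 + 1/4·1/4 = 5/8.
Similarly for Rh via the mother's Rh distribution: P(Rh+) = 3/4.
Independent loci: 5/8 × 3/4 = 15/32.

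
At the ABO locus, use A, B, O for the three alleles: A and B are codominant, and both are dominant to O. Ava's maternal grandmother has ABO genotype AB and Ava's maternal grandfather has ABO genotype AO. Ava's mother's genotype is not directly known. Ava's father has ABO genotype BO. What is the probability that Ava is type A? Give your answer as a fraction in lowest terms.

1/4

Ava's mother's ABO genotype from AB × AO: 1/4 AA, 1/4 AB, 1/4 AO, 1/4 BO.
Crossing each possibility with the father BO and summing P(type A): 1/4·1/2 + 1/4·1/4 + 1/4·1/4 + 1/4·0 = 1/4.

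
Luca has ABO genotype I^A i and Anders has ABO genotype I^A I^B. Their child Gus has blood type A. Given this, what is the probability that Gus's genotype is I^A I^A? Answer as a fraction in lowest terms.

Cross I^A i × I^A I^B → 1/4 I^A I^A, 1/4 I^A I^B, 1/4 I^A i, 1/4 I^B i.
Type-A genotypes among offspring: I^A I^A (1/4), I^A i (1/4); total 1/2.
P(I^A I^A | type A) = (1/4) / (1/2) = 1/2.

1/2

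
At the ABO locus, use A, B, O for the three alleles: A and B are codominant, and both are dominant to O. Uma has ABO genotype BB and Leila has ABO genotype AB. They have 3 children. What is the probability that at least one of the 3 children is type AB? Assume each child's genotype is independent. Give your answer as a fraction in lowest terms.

ABO cross BB × AB → 1/2 B, 1/2 AB.
So P(type AB) = 1/2 per child.
P(none) = (1/2)^3 = 1/8; P(at least one) = 1 − 1/8 = 7/8.

7/8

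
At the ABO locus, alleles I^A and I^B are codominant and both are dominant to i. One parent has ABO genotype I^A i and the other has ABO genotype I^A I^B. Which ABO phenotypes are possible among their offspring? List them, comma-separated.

A, B, AB

Gametes from I^A i × I^A I^B give offspring ABO genotypes I^A I^A, I^A I^B, I^A i, I^B i, i.e. phenotypes A, B, AB.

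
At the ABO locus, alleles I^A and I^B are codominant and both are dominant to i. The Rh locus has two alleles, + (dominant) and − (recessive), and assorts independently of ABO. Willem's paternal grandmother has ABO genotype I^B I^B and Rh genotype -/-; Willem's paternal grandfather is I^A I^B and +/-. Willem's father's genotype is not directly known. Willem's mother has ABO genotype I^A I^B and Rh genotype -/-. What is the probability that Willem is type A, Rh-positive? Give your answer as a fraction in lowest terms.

Willem's father's ABO genotype from I^B I^B × I^A I^B: 1/2 I^A I^B, 1/2 I^B I^B.
Crossing each possibility with the mother I^A I^B and summing P(type A): 1/2·1/4 + 1/2·0 = 1/8.
Similarly for Rh via the father's Rh distribution: P(Rh+) = 1/4.
Independent loci: 1/8 × 1/4 = 1/32.

1/32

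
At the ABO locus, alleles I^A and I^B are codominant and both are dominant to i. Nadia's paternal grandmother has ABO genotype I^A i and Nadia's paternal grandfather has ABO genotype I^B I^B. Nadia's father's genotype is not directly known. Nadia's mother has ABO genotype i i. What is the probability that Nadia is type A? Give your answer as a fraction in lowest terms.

Nadia's father's ABO genotype from I^A i × I^B I^B: 1/2 I^A I^B, 1/2 I^B i.
Crossing each possibility with the mother i i and summing P(type A): 1/2·1/2 + 1/2·0 = 1/4.

1/4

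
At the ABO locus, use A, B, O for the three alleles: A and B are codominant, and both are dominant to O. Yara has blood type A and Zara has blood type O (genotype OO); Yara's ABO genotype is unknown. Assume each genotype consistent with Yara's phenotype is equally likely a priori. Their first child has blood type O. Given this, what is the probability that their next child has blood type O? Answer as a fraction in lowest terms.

Possible genotypes: Yara ∈ {AA, AO}; Zara ∈ {OO}.
Weight each parental genotype pair by prior × P(type-O child):
  AO × OO: posterior weight 1; P(next child type O) = 1/2.
Weighted sum = 1/2.

1/2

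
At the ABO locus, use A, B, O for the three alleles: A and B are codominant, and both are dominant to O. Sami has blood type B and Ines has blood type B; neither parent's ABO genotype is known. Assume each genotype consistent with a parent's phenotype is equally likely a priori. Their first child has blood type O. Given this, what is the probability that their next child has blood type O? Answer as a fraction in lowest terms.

Possible genotypes: Sami ∈ {BB, BO}; Ines ∈ {BB, BO}.
Weight each parental genotype pair by prior × P(type-O child):
  BO × BO: posterior weight 1; P(next child type O) = 1/4.
Weighted sum = 1/4.

1/4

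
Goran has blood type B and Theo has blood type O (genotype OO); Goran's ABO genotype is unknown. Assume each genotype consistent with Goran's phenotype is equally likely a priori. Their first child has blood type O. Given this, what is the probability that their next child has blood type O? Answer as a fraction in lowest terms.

Possible genotypes: Goran ∈ {BB, BO}; Theo ∈ {OO}.
Weight each parental genotype pair by prior × P(type-O child):
  BO × OO: posterior weight 1; P(next child type O) = 1/2.
Weighted sum = 1/2.

1/2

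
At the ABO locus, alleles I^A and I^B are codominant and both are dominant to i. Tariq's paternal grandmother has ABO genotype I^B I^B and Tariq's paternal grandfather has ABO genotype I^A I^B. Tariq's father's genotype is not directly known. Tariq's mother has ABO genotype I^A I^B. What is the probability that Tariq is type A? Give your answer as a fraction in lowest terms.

Tariq's father's ABO genotype from I^B I^B × I^A I^B: 1/2 I^A I^B, 1/2 I^B I^B.
Crossing each possibility with the mother I^A I^B and summing P(type A): 1/2·1/4 + 1/2·0 = 1/8.

1/8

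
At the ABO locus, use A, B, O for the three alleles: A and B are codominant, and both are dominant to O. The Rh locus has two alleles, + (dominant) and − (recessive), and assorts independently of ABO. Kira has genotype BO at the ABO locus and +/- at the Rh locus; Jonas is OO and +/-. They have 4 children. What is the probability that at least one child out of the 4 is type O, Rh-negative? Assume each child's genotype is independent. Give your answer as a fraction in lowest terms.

1695/4096

ABO cross BO × OO → 1/2 O, 1/2 B.
Rh cross +/- × +/- → 3/4 Rh+, 1/4 Rh-; so P(type O, Rh-negative) = 1/2 × 1/4 = 1/8 per child.
P(none) = (7/8)^4 = 2401/4096; P(at least one) = 1 − 2401/4096 = 1695/4096.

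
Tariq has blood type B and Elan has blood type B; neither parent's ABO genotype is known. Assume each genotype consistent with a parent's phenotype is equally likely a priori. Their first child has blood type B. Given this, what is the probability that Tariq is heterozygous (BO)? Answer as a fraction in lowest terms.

Possible genotypes: Tariq ∈ {BB, BO}; Elan ∈ {BB, BO}.
Weight each parental genotype pair by prior × P(type-B child):
  BB × BB: posterior weight 4/15.
  BB × BO: posterior weight 4/15.
  BO × BB: posterior weight 4/15.
  BO × BO: posterior weight 1/5.
Sum the posterior weight over pairs where Tariq is BO: 7/15.

7/15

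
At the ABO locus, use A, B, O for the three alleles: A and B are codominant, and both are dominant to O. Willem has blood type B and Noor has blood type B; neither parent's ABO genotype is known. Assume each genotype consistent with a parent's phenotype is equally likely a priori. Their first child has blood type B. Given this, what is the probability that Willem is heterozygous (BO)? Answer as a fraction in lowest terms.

Possible genotypes: Willem ∈ {BB, BO}; Noor ∈ {BB, BO}.
Weight each parental genotype pair by prior × P(type-B child):
  BB × BB: posterior weight 4/15.
  BB × BO: posterior weight 4/15.
  BO × BB: posterior weight 4/15.
  BO × BO: posterior weight 1/5.
Sum the posterior weight over pairs where Willem is BO: 7/15.

7/15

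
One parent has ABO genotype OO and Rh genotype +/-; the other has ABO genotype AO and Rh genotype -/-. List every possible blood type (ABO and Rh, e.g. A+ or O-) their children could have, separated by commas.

O+, O-, A+, A-

Gametes from OO × AO give offspring ABO genotypes AO, OO, i.e. phenotypes O, A.
Rh cross +/- × -/- → phenotypes Rh+, Rh-.
Combining independently: O+, O-, A+, A-.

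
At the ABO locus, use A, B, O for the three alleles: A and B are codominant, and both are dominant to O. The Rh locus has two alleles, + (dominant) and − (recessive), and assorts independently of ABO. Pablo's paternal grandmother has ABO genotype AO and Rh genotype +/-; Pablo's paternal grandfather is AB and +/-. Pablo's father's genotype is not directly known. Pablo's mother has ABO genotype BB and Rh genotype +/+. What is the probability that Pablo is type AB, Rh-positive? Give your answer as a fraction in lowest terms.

Pablo's father's ABO genotype from AO × AB: 1/4 AA, 1/4 AB, 1/4 AO, 1/4 BO.
Crossing each possibility with the mother BB and summing P(type AB): 1/4·1 + 1/4·1/2 + 1/4·1/2 + 1/4·0 = 1/2.
Similarly for Rh via the father's Rh distribution: P(Rh+) = 1.
Independent loci: 1/2 × 1 = 1/2.

1/2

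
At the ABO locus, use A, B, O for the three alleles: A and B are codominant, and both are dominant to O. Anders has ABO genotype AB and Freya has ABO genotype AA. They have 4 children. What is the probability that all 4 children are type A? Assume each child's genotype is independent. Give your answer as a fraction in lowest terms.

1/16

ABO cross AB × AA → 1/2 A, 1/2 AB.
So P(type A) = 1/2 per child.
All 4 independent: (1/2)^4 = 1/16.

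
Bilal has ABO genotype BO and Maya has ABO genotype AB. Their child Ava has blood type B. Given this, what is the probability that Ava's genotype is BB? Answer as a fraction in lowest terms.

1/2

Cross BO × AB → 1/4 AB, 1/4 AO, 1/4 BB, 1/4 BO.
Type-B genotypes among offspring: BB (1/4), BO (1/4); total 1/2.
P(BB | type B) = (1/4) / (1/2) = 1/2.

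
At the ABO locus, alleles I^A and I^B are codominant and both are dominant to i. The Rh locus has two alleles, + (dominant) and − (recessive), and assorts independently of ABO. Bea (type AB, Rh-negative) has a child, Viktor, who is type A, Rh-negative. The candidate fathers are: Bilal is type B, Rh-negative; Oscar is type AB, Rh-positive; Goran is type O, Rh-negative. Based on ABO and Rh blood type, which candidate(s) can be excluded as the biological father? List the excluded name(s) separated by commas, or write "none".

none

A candidate is excluded only if no genotype consistent with his phenotype could produce a type A, Rh-negative child with a type AB, Rh-negative mother.
Every candidate has at least one consistent genotype combination, so none can be excluded.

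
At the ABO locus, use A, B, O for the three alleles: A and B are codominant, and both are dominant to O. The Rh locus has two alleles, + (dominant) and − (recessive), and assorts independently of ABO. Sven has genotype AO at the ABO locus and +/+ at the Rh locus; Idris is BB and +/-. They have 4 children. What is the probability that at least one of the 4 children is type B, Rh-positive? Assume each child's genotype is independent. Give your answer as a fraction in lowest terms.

ABO cross AO × BB → 1/2 B, 1/2 AB.
Rh cross +/+ × +/- → 1 Rh+; so P(type B, Rh-positive) = 1/2 × 1 = 1/2 per child.
P(none) = (1/2)^4 = 1/16; P(at least one) = 1 − 1/16 = 15/16.

15/16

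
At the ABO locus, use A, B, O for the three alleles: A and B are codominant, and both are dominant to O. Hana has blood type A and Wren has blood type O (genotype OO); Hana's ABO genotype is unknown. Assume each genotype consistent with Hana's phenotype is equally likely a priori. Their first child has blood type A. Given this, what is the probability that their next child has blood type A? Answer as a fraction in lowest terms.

5/6

Possible genotypes: Hana ∈ {AA, AO}; Wren ∈ {OO}.
Weight each parental genotype pair by prior × P(type-A child):
  AA × OO: posterior weight 2/3; P(next child type A) = 1.
  AO × OO: posterior weight 1/3; P(next child type A) = 1/2.
Weighted sum = 5/6.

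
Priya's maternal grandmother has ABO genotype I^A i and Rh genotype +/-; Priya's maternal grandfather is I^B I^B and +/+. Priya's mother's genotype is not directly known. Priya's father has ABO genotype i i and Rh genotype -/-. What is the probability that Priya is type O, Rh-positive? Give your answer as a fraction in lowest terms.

Priya's mother's ABO genotype from I^A i × I^B I^B: 1/2 I^A I^B, 1/2 I^B i.
Crossing each possibility with the father i i and summing P(type O): 1/2·0 + 1/2·1/2 = 1/4.
Similarly for Rh via the mother's Rh distribution: P(Rh+) = 3/4.
Independent loci: 1/4 × 3/4 = 3/16.

3/16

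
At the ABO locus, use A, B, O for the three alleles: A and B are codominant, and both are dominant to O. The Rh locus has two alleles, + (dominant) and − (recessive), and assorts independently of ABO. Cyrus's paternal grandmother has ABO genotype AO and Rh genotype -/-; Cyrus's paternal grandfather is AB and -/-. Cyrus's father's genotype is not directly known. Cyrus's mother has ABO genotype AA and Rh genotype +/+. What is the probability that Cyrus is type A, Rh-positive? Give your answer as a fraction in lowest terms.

Cyrus's father's ABO genotype from AO × AB: 1/4 AA, 1/4 AB, 1/4 AO, 1/4 BO.
Crossing each possibility with the mother AA and summing P(type A): 1/4·1 + 1/4·1/2 + 1/4·1 + 1/4·1/2 = 3/4.
Similarly for Rh via the father's Rh distribution: P(Rh+) = 1.
Independent loci: 3/4 × 1 = 3/4.

3/4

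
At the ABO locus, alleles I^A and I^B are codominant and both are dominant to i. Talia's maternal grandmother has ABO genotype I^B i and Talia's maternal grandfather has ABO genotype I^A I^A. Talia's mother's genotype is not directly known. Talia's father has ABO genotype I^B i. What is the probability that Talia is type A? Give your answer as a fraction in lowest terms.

Talia's mother's ABO genotype from I^B i × I^A I^A: 1/2 I^A I^B, 1/2 I^A i.
Crossing each possibility with the father I^B i and summing P(type A): 1/2·1/4 + 1/2·1/4 = 1/4.

1/4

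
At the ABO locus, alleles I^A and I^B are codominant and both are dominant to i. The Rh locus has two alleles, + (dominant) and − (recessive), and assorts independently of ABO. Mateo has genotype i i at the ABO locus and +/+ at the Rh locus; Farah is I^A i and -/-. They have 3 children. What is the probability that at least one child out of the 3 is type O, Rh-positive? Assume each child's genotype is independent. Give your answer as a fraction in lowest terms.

ABO cross i i × I^A i → 1/2 O, 1/2 A.
Rh cross +/+ × -/- → 1 Rh+; so P(type O, Rh-positive) = 1/2 × 1 = 1/2 per child.
P(none) = (1/2)^3 = 1/8; P(at least one) = 1 − 1/8 = 7/8.

7/8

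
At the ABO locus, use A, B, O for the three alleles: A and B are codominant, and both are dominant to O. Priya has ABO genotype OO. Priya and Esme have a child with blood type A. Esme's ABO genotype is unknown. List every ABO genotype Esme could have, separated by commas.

For each candidate genotype of Esme, check whether crossing it with OO can produce every observed child phenotype.
  AA → possible child types {A} ✓
  AB → possible child types {A, B} ✓
  AO → possible child types {O, A} ✓
  BB → possible child types {B} ✗
  BO → possible child types {O, B} ✗
  OO → possible child types {O} ✗

AA, AB, AO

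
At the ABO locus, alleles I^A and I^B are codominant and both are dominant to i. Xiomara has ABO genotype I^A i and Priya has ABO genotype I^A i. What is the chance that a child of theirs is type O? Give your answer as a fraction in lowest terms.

ABO cross I^A i × I^A i → offspring phenotypes: 1/4 O, 3/4 A.
So P(type O) = 1/4.

1/4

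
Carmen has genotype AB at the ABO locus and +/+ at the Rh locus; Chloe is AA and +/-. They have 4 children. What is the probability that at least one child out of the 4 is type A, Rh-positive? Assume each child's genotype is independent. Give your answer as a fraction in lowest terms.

ABO cross AB × AA → 1/2 A, 1/2 AB.
Rh cross +/+ × +/- → 1 Rh+; so P(type A, Rh-positive) = 1/2 × 1 = 1/2 per child.
P(none) = (1/2)^4 = 1/16; P(at least one) = 1 − 1/16 = 15/16.

15/16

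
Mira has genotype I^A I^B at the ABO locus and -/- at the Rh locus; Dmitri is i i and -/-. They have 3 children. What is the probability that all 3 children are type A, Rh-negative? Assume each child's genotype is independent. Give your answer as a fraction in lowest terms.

ABO cross I^A I^B × i i → 1/2 A, 1/2 B.
Rh cross -/- × -/- → 1 Rh-; so P(type A, Rh-negative) = 1/2 × 1 = 1/2 per child.
All 3 independent: (1/2)^3 = 1/8.

1/8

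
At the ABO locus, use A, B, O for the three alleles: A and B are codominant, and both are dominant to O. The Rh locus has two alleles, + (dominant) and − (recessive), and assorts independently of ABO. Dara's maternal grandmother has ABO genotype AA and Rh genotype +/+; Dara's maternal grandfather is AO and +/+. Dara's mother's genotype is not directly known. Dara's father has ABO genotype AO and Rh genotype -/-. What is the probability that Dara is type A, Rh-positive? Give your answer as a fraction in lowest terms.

Dara's mother's ABO genotype from AA × AO: 1/2 AA, 1/2 AO.
Crossing each possibility with the father AO and summing P(type A): 1/2·1 + 1/2·3/4 = 7/8.
Similarly for Rh via the mother's Rh distribution: P(Rh+) = 1.
Independent loci: 7/8 × 1 = 7/8.

7/8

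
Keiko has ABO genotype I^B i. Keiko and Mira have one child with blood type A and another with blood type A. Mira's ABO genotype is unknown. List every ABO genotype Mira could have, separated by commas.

For each candidate genotype of Mira, check whether crossing it with I^B i can produce every observed child phenotype.
  I^A I^A → possible child types {A, AB} ✓
  I^A I^B → possible child types {A, B, AB} ✓
  I^A i → possible child types {O, A, B, AB} ✓
  I^B I^B → possible child types {B} ✗
  I^B i → possible child types {O, B} ✗
  i i → possible child types {O, B} ✗

I^A I^A, I^A I^B, I^A i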